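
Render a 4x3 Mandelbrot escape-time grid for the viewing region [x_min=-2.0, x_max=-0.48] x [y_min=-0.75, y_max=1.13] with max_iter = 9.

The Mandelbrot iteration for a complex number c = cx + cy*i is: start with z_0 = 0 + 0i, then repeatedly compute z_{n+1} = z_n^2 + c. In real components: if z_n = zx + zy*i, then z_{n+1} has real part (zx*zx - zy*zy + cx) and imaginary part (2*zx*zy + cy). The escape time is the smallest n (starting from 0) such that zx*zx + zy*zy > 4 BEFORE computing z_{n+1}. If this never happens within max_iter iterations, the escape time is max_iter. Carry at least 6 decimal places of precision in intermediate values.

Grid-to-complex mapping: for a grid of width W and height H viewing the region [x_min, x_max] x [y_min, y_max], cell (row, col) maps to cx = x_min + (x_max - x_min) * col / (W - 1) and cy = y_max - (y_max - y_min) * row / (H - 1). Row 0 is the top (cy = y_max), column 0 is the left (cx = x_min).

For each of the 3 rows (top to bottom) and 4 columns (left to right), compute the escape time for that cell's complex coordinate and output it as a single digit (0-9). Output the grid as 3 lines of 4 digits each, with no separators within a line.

Answer: 1233
1599
1346

Derivation:
(row=0, col=0): c = -2.0000 + 1.1300i → escape time 1
(row=0, col=1): c = -1.4933 + 1.1300i → escape time 2
(row=0, col=2): c = -0.9867 + 1.1300i → escape time 3
(row=0, col=3): c = -0.4800 + 1.1300i → escape time 3
(row=1, col=0): c = -2.0000 + 0.1900i → escape time 1
(row=1, col=1): c = -1.4933 + 0.1900i → escape time 5
(row=1, col=2): c = -0.9867 + 0.1900i → escape time 9
(row=1, col=3): c = -0.4800 + 0.1900i → escape time 9
(row=2, col=0): c = -2.0000 + -0.7500i → escape time 1
(row=2, col=1): c = -1.4933 + -0.7500i → escape time 3
(row=2, col=2): c = -0.9867 + -0.7500i → escape time 4
(row=2, col=3): c = -0.4800 + -0.7500i → escape time 6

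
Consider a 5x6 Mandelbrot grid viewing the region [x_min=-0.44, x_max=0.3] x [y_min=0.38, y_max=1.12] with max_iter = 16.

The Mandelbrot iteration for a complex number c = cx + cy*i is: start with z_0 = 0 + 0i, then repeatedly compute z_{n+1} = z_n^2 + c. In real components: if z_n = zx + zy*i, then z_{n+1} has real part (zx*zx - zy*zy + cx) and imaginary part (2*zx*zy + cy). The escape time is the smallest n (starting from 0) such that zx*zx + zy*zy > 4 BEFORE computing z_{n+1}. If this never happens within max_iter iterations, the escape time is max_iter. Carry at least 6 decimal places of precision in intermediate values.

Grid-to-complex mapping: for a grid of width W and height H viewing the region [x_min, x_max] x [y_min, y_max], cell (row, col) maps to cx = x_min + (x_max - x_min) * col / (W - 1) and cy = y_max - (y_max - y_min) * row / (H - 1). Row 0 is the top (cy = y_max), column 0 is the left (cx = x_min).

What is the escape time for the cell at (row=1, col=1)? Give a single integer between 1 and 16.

Answer: 6

Derivation:
z_0 = 0 + 0i, c = -0.2550 + 0.9720i
Iter 1: z = -0.2550 + 0.9720i, |z|^2 = 1.0098
Iter 2: z = -1.1348 + 0.4763i, |z|^2 = 1.5145
Iter 3: z = 0.8058 + -0.1089i, |z|^2 = 0.6612
Iter 4: z = 0.3825 + 0.7964i, |z|^2 = 0.7806
Iter 5: z = -0.7430 + 1.5813i, |z|^2 = 3.0526
Iter 6: z = -2.2034 + -1.3779i, |z|^2 = 6.7535
Escaped at iteration 6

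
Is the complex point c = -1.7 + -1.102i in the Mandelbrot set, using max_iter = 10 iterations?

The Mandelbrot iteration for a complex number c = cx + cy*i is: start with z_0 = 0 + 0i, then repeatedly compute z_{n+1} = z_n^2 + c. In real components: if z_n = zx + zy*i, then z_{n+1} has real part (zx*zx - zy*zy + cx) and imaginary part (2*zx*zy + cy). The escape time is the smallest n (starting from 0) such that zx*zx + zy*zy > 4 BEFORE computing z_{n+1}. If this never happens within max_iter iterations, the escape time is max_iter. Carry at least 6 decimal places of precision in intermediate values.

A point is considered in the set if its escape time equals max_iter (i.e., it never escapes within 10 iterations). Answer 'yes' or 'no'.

z_0 = 0 + 0i, c = -1.7000 + -1.1020i
Iter 1: z = -1.7000 + -1.1020i, |z|^2 = 4.1044
Escaped at iteration 1

Answer: no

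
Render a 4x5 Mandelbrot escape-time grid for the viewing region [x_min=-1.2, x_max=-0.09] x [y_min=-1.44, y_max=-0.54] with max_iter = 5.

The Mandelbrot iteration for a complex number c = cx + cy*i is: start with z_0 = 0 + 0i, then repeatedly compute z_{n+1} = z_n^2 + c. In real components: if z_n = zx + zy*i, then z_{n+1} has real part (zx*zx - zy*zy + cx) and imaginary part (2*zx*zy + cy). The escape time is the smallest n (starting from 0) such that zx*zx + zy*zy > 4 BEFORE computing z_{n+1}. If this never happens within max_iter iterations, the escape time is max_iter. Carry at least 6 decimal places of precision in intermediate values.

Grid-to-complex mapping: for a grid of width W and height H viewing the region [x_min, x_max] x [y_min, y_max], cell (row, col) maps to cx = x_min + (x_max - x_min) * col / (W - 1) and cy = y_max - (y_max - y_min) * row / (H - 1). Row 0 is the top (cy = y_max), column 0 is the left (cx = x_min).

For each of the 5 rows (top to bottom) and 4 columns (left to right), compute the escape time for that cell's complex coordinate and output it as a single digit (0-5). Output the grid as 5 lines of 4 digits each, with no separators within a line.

(row=0, col=0): c = -1.2000 + -0.5400i → escape time 4
(row=0, col=1): c = -0.8300 + -0.5400i → escape time 5
(row=0, col=2): c = -0.4600 + -0.5400i → escape time 5
(row=0, col=3): c = -0.0900 + -0.5400i → escape time 5
(row=1, col=0): c = -1.2000 + -0.7650i → escape time 3
(row=1, col=1): c = -0.8300 + -0.7650i → escape time 4
(row=1, col=2): c = -0.4600 + -0.7650i → escape time 5
(row=1, col=3): c = -0.0900 + -0.7650i → escape time 5
(row=2, col=0): c = -1.2000 + -0.9900i → escape time 3
(row=2, col=1): c = -0.8300 + -0.9900i → escape time 3
(row=2, col=2): c = -0.4600 + -0.9900i → escape time 4
(row=2, col=3): c = -0.0900 + -0.9900i → escape time 5
(row=3, col=0): c = -1.2000 + -1.2150i → escape time 2
(row=3, col=1): c = -0.8300 + -1.2150i → escape time 3
(row=3, col=2): c = -0.4600 + -1.2150i → escape time 3
(row=3, col=3): c = -0.0900 + -1.2150i → escape time 3
(row=4, col=0): c = -1.2000 + -1.4400i → escape time 2
(row=4, col=1): c = -0.8300 + -1.4400i → escape time 2
(row=4, col=2): c = -0.4600 + -1.4400i → escape time 2
(row=4, col=3): c = -0.0900 + -1.4400i → escape time 2

Answer: 4555
3455
3345
2333
2222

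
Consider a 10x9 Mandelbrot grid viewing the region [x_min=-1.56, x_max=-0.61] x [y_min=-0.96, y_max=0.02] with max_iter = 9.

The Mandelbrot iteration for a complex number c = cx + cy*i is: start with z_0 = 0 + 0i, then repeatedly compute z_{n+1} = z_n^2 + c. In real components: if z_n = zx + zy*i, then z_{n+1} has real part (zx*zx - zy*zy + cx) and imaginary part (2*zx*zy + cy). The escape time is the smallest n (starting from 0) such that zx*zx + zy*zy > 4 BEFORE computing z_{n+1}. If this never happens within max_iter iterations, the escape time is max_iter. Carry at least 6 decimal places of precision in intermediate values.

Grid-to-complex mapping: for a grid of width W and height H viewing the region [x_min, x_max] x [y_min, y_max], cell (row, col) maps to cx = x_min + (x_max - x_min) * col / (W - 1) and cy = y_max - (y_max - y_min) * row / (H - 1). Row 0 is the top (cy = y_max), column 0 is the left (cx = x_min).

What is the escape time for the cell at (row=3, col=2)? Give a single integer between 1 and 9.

Answer: 6

Derivation:
z_0 = 0 + 0i, c = -1.3489 + -0.3475i
Iter 1: z = -1.3489 + -0.3475i, |z|^2 = 1.9403
Iter 2: z = 0.3499 + 0.5900i, |z|^2 = 0.4705
Iter 3: z = -1.5746 + 0.0653i, |z|^2 = 2.4835
Iter 4: z = 1.1261 + -0.5532i, |z|^2 = 1.5741
Iter 5: z = -0.3868 + -1.5934i, |z|^2 = 2.6885
Iter 6: z = -3.7381 + 0.8852i, |z|^2 = 14.7570
Escaped at iteration 6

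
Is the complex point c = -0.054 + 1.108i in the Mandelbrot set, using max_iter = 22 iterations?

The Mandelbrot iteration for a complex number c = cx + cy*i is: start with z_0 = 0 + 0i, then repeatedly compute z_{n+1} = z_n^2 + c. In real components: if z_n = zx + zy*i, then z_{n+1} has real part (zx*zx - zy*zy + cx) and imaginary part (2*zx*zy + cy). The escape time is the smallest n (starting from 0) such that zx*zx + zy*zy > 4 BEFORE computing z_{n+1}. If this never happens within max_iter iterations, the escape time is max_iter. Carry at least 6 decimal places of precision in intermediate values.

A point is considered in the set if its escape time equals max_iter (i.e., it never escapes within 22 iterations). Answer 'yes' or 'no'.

z_0 = 0 + 0i, c = -0.0540 + 1.1080i
Iter 1: z = -0.0540 + 1.1080i, |z|^2 = 1.2306
Iter 2: z = -1.2787 + 0.9883i, |z|^2 = 2.6120
Iter 3: z = 0.6044 + -1.4197i, |z|^2 = 2.3807
Iter 4: z = -1.7042 + -0.6081i, |z|^2 = 3.2739
Iter 5: z = 2.4804 + 3.1805i, |z|^2 = 16.2679
Escaped at iteration 5

Answer: no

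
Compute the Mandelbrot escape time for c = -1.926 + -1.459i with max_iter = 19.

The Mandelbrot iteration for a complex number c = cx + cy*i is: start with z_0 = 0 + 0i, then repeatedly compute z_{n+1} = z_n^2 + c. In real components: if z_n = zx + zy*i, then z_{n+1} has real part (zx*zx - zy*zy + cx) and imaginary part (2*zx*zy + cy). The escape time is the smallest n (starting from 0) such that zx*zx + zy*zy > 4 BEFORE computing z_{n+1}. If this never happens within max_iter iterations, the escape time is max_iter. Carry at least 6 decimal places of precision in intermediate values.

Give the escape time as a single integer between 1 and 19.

z_0 = 0 + 0i, c = -1.9260 + -1.4590i
Iter 1: z = -1.9260 + -1.4590i, |z|^2 = 5.8382
Escaped at iteration 1

Answer: 1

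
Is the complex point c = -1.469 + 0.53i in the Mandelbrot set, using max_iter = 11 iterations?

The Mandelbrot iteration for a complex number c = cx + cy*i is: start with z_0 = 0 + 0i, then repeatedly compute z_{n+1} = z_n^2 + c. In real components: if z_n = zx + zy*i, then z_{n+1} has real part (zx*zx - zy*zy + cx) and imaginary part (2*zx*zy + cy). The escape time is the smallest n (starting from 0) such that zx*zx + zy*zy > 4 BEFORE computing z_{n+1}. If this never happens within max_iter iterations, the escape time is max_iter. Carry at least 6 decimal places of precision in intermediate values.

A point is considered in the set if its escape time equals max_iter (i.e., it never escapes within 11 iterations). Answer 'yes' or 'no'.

z_0 = 0 + 0i, c = -1.4690 + 0.5300i
Iter 1: z = -1.4690 + 0.5300i, |z|^2 = 2.4389
Iter 2: z = 0.4081 + -1.0271i, |z|^2 = 1.2215
Iter 3: z = -2.3575 + -0.3083i, |z|^2 = 5.6529
Escaped at iteration 3

Answer: no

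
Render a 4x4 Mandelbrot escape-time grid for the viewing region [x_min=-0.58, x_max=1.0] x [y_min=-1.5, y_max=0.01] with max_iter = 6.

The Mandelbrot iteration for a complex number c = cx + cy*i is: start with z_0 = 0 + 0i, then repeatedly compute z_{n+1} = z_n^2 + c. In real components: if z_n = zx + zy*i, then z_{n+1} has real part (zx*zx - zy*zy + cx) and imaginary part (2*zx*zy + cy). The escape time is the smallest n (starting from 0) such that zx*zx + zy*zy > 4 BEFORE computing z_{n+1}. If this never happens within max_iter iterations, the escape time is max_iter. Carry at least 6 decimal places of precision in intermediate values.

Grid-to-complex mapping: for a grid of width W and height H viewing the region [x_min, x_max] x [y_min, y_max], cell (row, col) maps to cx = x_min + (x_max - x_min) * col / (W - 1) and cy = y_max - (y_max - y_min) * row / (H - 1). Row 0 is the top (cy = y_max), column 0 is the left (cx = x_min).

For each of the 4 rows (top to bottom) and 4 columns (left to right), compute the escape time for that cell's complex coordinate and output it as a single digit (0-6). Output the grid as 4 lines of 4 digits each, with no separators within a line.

Answer: 6652
6652
4632
2222

Derivation:
(row=0, col=0): c = -0.5800 + 0.0100i → escape time 6
(row=0, col=1): c = -0.0533 + 0.0100i → escape time 6
(row=0, col=2): c = 0.4733 + 0.0100i → escape time 5
(row=0, col=3): c = 1.0000 + 0.0100i → escape time 2
(row=1, col=0): c = -0.5800 + -0.4933i → escape time 6
(row=1, col=1): c = -0.0533 + -0.4933i → escape time 6
(row=1, col=2): c = 0.4733 + -0.4933i → escape time 5
(row=1, col=3): c = 1.0000 + -0.4933i → escape time 2
(row=2, col=0): c = -0.5800 + -0.9967i → escape time 4
(row=2, col=1): c = -0.0533 + -0.9967i → escape time 6
(row=2, col=2): c = 0.4733 + -0.9967i → escape time 3
(row=2, col=3): c = 1.0000 + -0.9967i → escape time 2
(row=3, col=0): c = -0.5800 + -1.5000i → escape time 2
(row=3, col=1): c = -0.0533 + -1.5000i → escape time 2
(row=3, col=2): c = 0.4733 + -1.5000i → escape time 2
(row=3, col=3): c = 1.0000 + -1.5000i → escape time 2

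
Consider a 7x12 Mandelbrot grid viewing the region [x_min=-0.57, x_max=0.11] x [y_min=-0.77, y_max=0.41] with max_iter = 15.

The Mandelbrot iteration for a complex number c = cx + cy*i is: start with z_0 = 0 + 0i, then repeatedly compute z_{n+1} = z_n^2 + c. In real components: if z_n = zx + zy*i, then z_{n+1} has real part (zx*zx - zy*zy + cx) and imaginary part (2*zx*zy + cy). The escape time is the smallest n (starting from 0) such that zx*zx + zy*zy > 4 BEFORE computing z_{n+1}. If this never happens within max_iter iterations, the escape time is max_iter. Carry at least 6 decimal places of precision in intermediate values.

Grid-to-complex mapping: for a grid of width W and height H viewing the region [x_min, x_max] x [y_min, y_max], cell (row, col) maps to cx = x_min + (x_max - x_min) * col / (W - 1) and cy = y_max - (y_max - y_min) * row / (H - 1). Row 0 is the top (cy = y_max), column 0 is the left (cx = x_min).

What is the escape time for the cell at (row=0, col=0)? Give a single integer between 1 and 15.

z_0 = 0 + 0i, c = -0.5700 + 0.4100i
Iter 1: z = -0.5700 + 0.4100i, |z|^2 = 0.4930
Iter 2: z = -0.4132 + -0.0574i, |z|^2 = 0.1740
Iter 3: z = -0.4026 + 0.4574i, |z|^2 = 0.3713
Iter 4: z = -0.6172 + 0.0417i, |z|^2 = 0.3827
Iter 5: z = -0.1908 + 0.3585i, |z|^2 = 0.1649
Iter 6: z = -0.6621 + 0.2732i, |z|^2 = 0.5130
Iter 7: z = -0.2062 + 0.0482i, |z|^2 = 0.0449
Iter 8: z = -0.5298 + 0.3901i, |z|^2 = 0.4329
Iter 9: z = -0.4415 + -0.0034i, |z|^2 = 0.1949
Iter 10: z = -0.3751 + 0.4130i, |z|^2 = 0.3112
Iter 11: z = -0.5998 + 0.1002i, |z|^2 = 0.3698
Iter 12: z = -0.2202 + 0.2898i, |z|^2 = 0.1325
Iter 13: z = -0.6055 + 0.2824i, |z|^2 = 0.4463
Iter 14: z = -0.2831 + 0.0681i, |z|^2 = 0.0848

Answer: 15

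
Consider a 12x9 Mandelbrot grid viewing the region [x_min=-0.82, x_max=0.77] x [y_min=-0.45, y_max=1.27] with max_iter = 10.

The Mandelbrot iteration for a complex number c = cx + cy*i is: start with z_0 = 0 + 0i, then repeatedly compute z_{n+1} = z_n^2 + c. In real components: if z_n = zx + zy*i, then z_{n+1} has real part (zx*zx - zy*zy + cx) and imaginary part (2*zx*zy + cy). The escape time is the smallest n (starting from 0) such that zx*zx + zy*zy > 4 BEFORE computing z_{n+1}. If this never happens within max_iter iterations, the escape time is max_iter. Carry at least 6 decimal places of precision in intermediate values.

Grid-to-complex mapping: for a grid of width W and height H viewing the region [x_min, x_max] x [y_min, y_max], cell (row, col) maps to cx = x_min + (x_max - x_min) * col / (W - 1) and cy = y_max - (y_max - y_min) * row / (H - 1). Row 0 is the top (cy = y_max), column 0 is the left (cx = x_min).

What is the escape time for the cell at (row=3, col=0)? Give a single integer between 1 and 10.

z_0 = 0 + 0i, c = -0.8200 + 0.6250i
Iter 1: z = -0.8200 + 0.6250i, |z|^2 = 1.0630
Iter 2: z = -0.5382 + -0.4000i, |z|^2 = 0.4497
Iter 3: z = -0.6903 + 1.0556i, |z|^2 = 1.5908
Iter 4: z = -1.4577 + -0.8324i, |z|^2 = 2.8178
Iter 5: z = 0.6121 + 3.0517i, |z|^2 = 9.6875
Escaped at iteration 5

Answer: 5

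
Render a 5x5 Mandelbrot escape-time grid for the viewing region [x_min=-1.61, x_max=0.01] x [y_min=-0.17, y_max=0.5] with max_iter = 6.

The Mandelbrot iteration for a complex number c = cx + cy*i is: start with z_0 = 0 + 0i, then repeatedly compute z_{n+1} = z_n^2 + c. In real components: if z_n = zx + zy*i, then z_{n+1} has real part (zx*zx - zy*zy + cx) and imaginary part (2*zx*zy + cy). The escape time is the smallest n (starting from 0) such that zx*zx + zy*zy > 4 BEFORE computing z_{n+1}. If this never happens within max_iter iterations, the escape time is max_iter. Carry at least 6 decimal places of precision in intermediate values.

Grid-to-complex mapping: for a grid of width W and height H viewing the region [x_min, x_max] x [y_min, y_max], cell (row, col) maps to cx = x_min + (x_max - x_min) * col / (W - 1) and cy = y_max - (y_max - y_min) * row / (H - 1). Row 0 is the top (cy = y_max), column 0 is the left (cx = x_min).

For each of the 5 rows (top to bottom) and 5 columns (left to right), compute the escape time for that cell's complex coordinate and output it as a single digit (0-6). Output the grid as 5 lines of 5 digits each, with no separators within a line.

(row=0, col=0): c = -1.6100 + 0.5000i → escape time 3
(row=0, col=1): c = -1.2050 + 0.5000i → escape time 5
(row=0, col=2): c = -0.8000 + 0.5000i → escape time 6
(row=0, col=3): c = -0.3950 + 0.5000i → escape time 6
(row=0, col=4): c = 0.0100 + 0.5000i → escape time 6
(row=1, col=0): c = -1.6100 + 0.3325i → escape time 4
(row=1, col=1): c = -1.2050 + 0.3325i → escape time 6
(row=1, col=2): c = -0.8000 + 0.3325i → escape time 6
(row=1, col=3): c = -0.3950 + 0.3325i → escape time 6
(row=1, col=4): c = 0.0100 + 0.3325i → escape time 6
(row=2, col=0): c = -1.6100 + 0.1650i → escape time 5
(row=2, col=1): c = -1.2050 + 0.1650i → escape time 6
(row=2, col=2): c = -0.8000 + 0.1650i → escape time 6
(row=2, col=3): c = -0.3950 + 0.1650i → escape time 6
(row=2, col=4): c = 0.0100 + 0.1650i → escape time 6
(row=3, col=0): c = -1.6100 + -0.0025i → escape time 6
(row=3, col=1): c = -1.2050 + -0.0025i → escape time 6
(row=3, col=2): c = -0.8000 + -0.0025i → escape time 6
(row=3, col=3): c = -0.3950 + -0.0025i → escape time 6
(row=3, col=4): c = 0.0100 + -0.0025i → escape time 6
(row=4, col=0): c = -1.6100 + -0.1700i → escape time 5
(row=4, col=1): c = -1.2050 + -0.1700i → escape time 6
(row=4, col=2): c = -0.8000 + -0.1700i → escape time 6
(row=4, col=3): c = -0.3950 + -0.1700i → escape time 6
(row=4, col=4): c = 0.0100 + -0.1700i → escape time 6

Answer: 35666
46666
56666
66666
56666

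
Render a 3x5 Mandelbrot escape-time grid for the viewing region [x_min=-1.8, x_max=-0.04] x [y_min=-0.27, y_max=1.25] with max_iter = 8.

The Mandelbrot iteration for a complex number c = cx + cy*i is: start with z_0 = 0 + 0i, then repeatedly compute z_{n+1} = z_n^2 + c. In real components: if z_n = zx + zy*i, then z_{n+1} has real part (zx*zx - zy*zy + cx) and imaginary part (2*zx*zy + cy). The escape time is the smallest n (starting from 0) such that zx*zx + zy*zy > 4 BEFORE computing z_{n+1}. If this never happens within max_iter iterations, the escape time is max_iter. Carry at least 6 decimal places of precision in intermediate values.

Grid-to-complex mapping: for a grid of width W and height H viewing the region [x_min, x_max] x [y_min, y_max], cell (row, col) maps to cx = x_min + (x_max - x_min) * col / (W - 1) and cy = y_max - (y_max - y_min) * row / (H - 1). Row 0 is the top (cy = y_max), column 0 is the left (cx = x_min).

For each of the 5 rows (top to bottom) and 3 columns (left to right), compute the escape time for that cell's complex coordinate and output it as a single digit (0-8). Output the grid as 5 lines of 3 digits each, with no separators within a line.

(row=0, col=0): c = -1.8000 + 1.2500i → escape time 1
(row=0, col=1): c = -0.9200 + 1.2500i → escape time 3
(row=0, col=2): c = -0.0400 + 1.2500i → escape time 3
(row=1, col=0): c = -1.8000 + 0.8700i → escape time 2
(row=1, col=1): c = -0.9200 + 0.8700i → escape time 3
(row=1, col=2): c = -0.0400 + 0.8700i → escape time 8
(row=2, col=0): c = -1.8000 + 0.4900i → escape time 3
(row=2, col=1): c = -0.9200 + 0.4900i → escape time 5
(row=2, col=2): c = -0.0400 + 0.4900i → escape time 8
(row=3, col=0): c = -1.8000 + 0.1100i → escape time 4
(row=3, col=1): c = -0.9200 + 0.1100i → escape time 8
(row=3, col=2): c = -0.0400 + 0.1100i → escape time 8
(row=4, col=0): c = -1.8000 + -0.2700i → escape time 4
(row=4, col=1): c = -0.9200 + -0.2700i → escape time 8
(row=4, col=2): c = -0.0400 + -0.2700i → escape time 8

Answer: 133
238
358
488
488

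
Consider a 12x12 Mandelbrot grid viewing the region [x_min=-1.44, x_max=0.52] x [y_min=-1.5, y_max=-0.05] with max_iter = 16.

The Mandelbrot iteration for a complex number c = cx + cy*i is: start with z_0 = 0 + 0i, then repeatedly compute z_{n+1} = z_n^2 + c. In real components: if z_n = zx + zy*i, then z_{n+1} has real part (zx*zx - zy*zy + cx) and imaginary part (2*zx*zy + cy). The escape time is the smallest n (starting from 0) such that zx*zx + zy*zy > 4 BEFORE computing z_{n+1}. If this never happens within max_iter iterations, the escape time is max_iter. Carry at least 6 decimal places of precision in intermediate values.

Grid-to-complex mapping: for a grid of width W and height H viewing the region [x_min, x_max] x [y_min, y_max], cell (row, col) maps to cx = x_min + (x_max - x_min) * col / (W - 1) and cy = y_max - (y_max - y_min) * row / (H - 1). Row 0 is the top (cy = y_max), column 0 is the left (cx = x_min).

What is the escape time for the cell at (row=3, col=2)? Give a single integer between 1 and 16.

Answer: 5

Derivation:
z_0 = 0 + 0i, c = -1.0836 + -0.4455i
Iter 1: z = -1.0836 + -0.4455i, |z|^2 = 1.3727
Iter 2: z = -0.1078 + 0.5200i, |z|^2 = 0.2820
Iter 3: z = -1.3424 + -0.5576i, |z|^2 = 2.1129
Iter 4: z = 0.4075 + 1.0515i, |z|^2 = 1.2716
Iter 5: z = -2.0232 + 0.4114i, |z|^2 = 4.2624
Escaped at iteration 5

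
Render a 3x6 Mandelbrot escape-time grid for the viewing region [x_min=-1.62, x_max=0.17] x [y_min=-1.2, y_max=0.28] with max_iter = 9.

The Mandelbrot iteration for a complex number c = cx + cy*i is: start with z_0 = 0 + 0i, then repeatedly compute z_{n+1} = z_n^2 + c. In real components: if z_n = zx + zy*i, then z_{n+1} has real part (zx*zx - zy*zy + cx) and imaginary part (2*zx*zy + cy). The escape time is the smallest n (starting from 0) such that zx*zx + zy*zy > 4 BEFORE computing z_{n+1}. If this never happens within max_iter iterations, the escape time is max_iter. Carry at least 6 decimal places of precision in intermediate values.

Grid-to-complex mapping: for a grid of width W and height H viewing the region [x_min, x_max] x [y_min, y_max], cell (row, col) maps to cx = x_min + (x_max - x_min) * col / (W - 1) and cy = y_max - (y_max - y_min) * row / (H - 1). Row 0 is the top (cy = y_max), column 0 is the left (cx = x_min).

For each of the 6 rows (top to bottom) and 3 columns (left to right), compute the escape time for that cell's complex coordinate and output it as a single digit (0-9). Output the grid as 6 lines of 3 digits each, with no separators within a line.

(row=0, col=0): c = -1.6200 + 0.2800i → escape time 4
(row=0, col=1): c = -0.7250 + 0.2800i → escape time 9
(row=0, col=2): c = 0.1700 + 0.2800i → escape time 9
(row=1, col=0): c = -1.6200 + -0.0160i → escape time 9
(row=1, col=1): c = -0.7250 + -0.0160i → escape time 9
(row=1, col=2): c = 0.1700 + -0.0160i → escape time 9
(row=2, col=0): c = -1.6200 + -0.3120i → escape time 4
(row=2, col=1): c = -0.7250 + -0.3120i → escape time 9
(row=2, col=2): c = 0.1700 + -0.3120i → escape time 9
(row=3, col=0): c = -1.6200 + -0.6080i → escape time 3
(row=3, col=1): c = -0.7250 + -0.6080i → escape time 6
(row=3, col=2): c = 0.1700 + -0.6080i → escape time 9
(row=4, col=0): c = -1.6200 + -0.9040i → escape time 2
(row=4, col=1): c = -0.7250 + -0.9040i → escape time 4
(row=4, col=2): c = 0.1700 + -0.9040i → escape time 4
(row=5, col=0): c = -1.6200 + -1.2000i → escape time 1
(row=5, col=1): c = -0.7250 + -1.2000i → escape time 3
(row=5, col=2): c = 0.1700 + -1.2000i → escape time 2

Answer: 499
999
499
369
244
132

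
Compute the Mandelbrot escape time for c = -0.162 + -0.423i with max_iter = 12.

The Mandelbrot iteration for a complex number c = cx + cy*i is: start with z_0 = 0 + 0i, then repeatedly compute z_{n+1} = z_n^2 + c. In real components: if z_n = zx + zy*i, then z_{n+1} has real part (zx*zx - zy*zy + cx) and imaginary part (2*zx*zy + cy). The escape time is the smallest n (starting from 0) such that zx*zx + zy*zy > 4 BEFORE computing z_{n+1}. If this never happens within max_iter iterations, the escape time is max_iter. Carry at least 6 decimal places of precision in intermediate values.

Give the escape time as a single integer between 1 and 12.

z_0 = 0 + 0i, c = -0.1620 + -0.4230i
Iter 1: z = -0.1620 + -0.4230i, |z|^2 = 0.2052
Iter 2: z = -0.3147 + -0.2859i, |z|^2 = 0.1808
Iter 3: z = -0.1447 + -0.2430i, |z|^2 = 0.0800
Iter 4: z = -0.2001 + -0.3526i, |z|^2 = 0.1644
Iter 5: z = -0.2463 + -0.2819i, |z|^2 = 0.1401
Iter 6: z = -0.1808 + -0.2841i, |z|^2 = 0.1134
Iter 7: z = -0.2101 + -0.3203i, |z|^2 = 0.1467
Iter 8: z = -0.2204 + -0.2884i, |z|^2 = 0.1318
Iter 9: z = -0.1966 + -0.2958i, |z|^2 = 0.1262
Iter 10: z = -0.2109 + -0.3067i, |z|^2 = 0.1385
Iter 11: z = -0.2116 + -0.2937i, |z|^2 = 0.1310

Answer: 12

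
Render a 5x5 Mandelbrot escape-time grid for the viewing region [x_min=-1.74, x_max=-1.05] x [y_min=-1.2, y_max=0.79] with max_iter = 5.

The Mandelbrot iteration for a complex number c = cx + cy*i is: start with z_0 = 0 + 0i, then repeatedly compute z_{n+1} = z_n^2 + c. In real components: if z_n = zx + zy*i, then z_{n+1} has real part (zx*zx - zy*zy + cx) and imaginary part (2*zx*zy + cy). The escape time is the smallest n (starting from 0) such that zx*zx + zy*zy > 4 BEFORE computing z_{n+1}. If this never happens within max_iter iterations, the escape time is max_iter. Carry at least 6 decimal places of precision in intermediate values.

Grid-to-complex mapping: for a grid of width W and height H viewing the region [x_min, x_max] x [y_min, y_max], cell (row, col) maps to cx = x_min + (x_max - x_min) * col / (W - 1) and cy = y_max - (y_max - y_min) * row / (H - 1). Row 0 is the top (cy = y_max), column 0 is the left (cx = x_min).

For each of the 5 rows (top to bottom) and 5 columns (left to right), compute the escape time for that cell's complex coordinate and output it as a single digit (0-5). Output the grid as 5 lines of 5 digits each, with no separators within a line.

(row=0, col=0): c = -1.7400 + 0.7900i → escape time 2
(row=0, col=1): c = -1.5675 + 0.7900i → escape time 3
(row=0, col=2): c = -1.3950 + 0.7900i → escape time 3
(row=0, col=3): c = -1.2225 + 0.7900i → escape time 3
(row=0, col=4): c = -1.0500 + 0.7900i → escape time 3
(row=1, col=0): c = -1.7400 + 0.2925i → escape time 4
(row=1, col=1): c = -1.5675 + 0.2925i → escape time 4
(row=1, col=2): c = -1.3950 + 0.2925i → escape time 5
(row=1, col=3): c = -1.2225 + 0.2925i → escape time 5
(row=1, col=4): c = -1.0500 + 0.2925i → escape time 5
(row=2, col=0): c = -1.7400 + -0.2050i → escape time 4
(row=2, col=1): c = -1.5675 + -0.2050i → escape time 5
(row=2, col=2): c = -1.3950 + -0.2050i → escape time 5
(row=2, col=3): c = -1.2225 + -0.2050i → escape time 5
(row=2, col=4): c = -1.0500 + -0.2050i → escape time 5
(row=3, col=0): c = -1.7400 + -0.7025i → escape time 3
(row=3, col=1): c = -1.5675 + -0.7025i → escape time 3
(row=3, col=2): c = -1.3950 + -0.7025i → escape time 3
(row=3, col=3): c = -1.2225 + -0.7025i → escape time 3
(row=3, col=4): c = -1.0500 + -0.7025i → escape time 3
(row=4, col=0): c = -1.7400 + -1.2000i → escape time 1
(row=4, col=1): c = -1.5675 + -1.2000i → escape time 2
(row=4, col=2): c = -1.3950 + -1.2000i → escape time 2
(row=4, col=3): c = -1.2225 + -1.2000i → escape time 2
(row=4, col=4): c = -1.0500 + -1.2000i → escape time 3

Answer: 23333
44555
45555
33333
12223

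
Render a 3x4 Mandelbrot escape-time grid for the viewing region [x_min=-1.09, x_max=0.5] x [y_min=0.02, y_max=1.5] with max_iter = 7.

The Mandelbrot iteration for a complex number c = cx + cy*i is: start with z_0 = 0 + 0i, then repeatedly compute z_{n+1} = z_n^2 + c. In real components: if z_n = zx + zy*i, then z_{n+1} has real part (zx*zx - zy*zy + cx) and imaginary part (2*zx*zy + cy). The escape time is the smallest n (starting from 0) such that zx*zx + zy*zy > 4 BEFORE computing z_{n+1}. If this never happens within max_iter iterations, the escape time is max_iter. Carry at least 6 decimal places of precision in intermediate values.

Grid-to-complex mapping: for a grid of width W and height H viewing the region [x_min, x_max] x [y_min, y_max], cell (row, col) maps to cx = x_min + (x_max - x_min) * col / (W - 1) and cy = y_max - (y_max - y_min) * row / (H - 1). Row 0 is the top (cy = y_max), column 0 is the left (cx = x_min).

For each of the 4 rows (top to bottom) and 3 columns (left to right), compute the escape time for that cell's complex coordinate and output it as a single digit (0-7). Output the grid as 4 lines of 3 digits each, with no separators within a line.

(row=0, col=0): c = -1.0900 + 1.5000i → escape time 2
(row=0, col=1): c = -0.2950 + 1.5000i → escape time 2
(row=0, col=2): c = 0.5000 + 1.5000i → escape time 2
(row=1, col=0): c = -1.0900 + 1.0067i → escape time 3
(row=1, col=1): c = -0.2950 + 1.0067i → escape time 5
(row=1, col=2): c = 0.5000 + 1.0067i → escape time 2
(row=2, col=0): c = -1.0900 + 0.5133i → escape time 5
(row=2, col=1): c = -0.2950 + 0.5133i → escape time 7
(row=2, col=2): c = 0.5000 + 0.5133i → escape time 5
(row=3, col=0): c = -1.0900 + 0.0200i → escape time 7
(row=3, col=1): c = -0.2950 + 0.0200i → escape time 7
(row=3, col=2): c = 0.5000 + 0.0200i → escape time 5

Answer: 222
352
575
775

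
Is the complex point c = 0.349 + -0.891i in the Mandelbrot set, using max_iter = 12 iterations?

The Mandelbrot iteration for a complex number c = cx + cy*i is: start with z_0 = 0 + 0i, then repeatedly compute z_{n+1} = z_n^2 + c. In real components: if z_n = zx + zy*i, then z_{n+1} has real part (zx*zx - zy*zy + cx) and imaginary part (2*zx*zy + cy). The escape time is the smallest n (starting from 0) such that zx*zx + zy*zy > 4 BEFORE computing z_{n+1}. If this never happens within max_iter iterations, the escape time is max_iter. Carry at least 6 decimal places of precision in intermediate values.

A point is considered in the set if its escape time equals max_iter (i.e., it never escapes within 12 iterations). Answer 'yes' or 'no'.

Answer: no

Derivation:
z_0 = 0 + 0i, c = 0.3490 + -0.8910i
Iter 1: z = 0.3490 + -0.8910i, |z|^2 = 0.9157
Iter 2: z = -0.3231 + -1.5129i, |z|^2 = 2.3933
Iter 3: z = -1.8355 + 0.0866i, |z|^2 = 3.3767
Iter 4: z = 3.7107 + -1.2089i, |z|^2 = 15.2307
Escaped at iteration 4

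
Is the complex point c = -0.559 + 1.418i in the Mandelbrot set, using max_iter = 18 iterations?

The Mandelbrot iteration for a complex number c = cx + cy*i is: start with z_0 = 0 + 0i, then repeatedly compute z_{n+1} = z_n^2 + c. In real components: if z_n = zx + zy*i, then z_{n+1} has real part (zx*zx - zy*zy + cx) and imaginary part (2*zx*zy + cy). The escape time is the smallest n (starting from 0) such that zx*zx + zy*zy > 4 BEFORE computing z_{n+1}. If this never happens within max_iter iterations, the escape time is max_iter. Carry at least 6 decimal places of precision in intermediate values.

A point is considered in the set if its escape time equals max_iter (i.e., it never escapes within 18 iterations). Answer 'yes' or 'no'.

z_0 = 0 + 0i, c = -0.5590 + 1.4180i
Iter 1: z = -0.5590 + 1.4180i, |z|^2 = 2.3232
Iter 2: z = -2.2572 + -0.1673i, |z|^2 = 5.1231
Escaped at iteration 2

Answer: no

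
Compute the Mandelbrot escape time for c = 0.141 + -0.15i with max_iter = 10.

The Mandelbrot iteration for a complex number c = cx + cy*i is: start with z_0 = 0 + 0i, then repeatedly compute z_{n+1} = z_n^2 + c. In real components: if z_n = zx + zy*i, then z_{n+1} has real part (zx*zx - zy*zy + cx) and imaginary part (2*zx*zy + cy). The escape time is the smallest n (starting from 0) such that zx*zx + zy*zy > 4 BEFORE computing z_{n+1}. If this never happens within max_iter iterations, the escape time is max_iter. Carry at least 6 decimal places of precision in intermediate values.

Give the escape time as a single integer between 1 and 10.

Answer: 10

Derivation:
z_0 = 0 + 0i, c = 0.1410 + -0.1500i
Iter 1: z = 0.1410 + -0.1500i, |z|^2 = 0.0424
Iter 2: z = 0.1384 + -0.1923i, |z|^2 = 0.0561
Iter 3: z = 0.1232 + -0.2032i, |z|^2 = 0.0565
Iter 4: z = 0.1149 + -0.2001i, |z|^2 = 0.0532
Iter 5: z = 0.1142 + -0.1960i, |z|^2 = 0.0514
Iter 6: z = 0.1156 + -0.1947i, |z|^2 = 0.0513
Iter 7: z = 0.1164 + -0.1950i, |z|^2 = 0.0516
Iter 8: z = 0.1165 + -0.1954i, |z|^2 = 0.0518
Iter 9: z = 0.1164 + -0.1955i, |z|^2 = 0.0518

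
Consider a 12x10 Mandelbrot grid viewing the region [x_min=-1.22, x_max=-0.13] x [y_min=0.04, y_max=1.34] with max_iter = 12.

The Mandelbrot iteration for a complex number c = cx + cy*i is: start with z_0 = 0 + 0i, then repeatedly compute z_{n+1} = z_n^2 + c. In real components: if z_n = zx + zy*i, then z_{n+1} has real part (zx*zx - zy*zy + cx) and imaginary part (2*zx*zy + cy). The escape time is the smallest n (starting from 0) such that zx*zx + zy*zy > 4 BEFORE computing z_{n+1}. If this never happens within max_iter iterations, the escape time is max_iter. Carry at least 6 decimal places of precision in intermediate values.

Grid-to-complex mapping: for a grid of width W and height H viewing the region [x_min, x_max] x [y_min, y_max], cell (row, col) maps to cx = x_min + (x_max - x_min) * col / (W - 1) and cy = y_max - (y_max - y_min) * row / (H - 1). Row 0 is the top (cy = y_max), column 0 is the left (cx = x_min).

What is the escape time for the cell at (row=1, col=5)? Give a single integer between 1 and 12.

Answer: 3

Derivation:
z_0 = 0 + 0i, c = -0.7245 + 1.1956i
Iter 1: z = -0.7245 + 1.1956i, |z|^2 = 1.9543
Iter 2: z = -1.6289 + -0.5369i, |z|^2 = 2.9417
Iter 3: z = 1.6406 + 2.9447i, |z|^2 = 11.3631
Escaped at iteration 3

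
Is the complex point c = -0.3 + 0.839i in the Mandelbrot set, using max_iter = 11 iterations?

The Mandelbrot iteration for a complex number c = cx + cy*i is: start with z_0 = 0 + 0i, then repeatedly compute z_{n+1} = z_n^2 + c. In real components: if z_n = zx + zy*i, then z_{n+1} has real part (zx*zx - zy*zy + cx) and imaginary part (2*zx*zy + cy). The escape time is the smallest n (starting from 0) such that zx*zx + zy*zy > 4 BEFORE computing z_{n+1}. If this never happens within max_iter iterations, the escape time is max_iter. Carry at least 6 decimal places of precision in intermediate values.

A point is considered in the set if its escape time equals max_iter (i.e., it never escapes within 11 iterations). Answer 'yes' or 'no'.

Answer: no

Derivation:
z_0 = 0 + 0i, c = -0.3000 + 0.8390i
Iter 1: z = -0.3000 + 0.8390i, |z|^2 = 0.7939
Iter 2: z = -0.9139 + 0.3356i, |z|^2 = 0.9479
Iter 3: z = 0.4226 + 0.2256i, |z|^2 = 0.2295
Iter 4: z = -0.1723 + 1.0297i, |z|^2 = 1.0899
Iter 5: z = -1.3305 + 0.4842i, |z|^2 = 2.0048
Iter 6: z = 1.2359 + -0.4496i, |z|^2 = 1.7294
Iter 7: z = 1.0252 + -0.2722i, |z|^2 = 1.1252
Iter 8: z = 0.6770 + 0.2808i, |z|^2 = 0.5371
Iter 9: z = 0.0794 + 1.2192i, |z|^2 = 1.4928
Iter 10: z = -1.7802 + 1.0326i, |z|^2 = 4.2354
Escaped at iteration 10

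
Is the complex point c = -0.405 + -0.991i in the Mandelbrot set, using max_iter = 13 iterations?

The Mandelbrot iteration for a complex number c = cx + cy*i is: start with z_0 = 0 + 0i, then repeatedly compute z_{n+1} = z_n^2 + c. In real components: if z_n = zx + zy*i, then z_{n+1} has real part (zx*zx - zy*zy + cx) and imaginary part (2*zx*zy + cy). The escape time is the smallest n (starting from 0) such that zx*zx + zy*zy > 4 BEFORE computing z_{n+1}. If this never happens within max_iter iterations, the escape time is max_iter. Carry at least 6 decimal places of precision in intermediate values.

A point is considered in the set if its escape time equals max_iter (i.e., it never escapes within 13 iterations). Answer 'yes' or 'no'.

z_0 = 0 + 0i, c = -0.4050 + -0.9910i
Iter 1: z = -0.4050 + -0.9910i, |z|^2 = 1.1461
Iter 2: z = -1.2231 + -0.1883i, |z|^2 = 1.5313
Iter 3: z = 1.0554 + -0.5304i, |z|^2 = 1.3952
Iter 4: z = 0.4275 + -2.1106i, |z|^2 = 4.6375
Escaped at iteration 4

Answer: no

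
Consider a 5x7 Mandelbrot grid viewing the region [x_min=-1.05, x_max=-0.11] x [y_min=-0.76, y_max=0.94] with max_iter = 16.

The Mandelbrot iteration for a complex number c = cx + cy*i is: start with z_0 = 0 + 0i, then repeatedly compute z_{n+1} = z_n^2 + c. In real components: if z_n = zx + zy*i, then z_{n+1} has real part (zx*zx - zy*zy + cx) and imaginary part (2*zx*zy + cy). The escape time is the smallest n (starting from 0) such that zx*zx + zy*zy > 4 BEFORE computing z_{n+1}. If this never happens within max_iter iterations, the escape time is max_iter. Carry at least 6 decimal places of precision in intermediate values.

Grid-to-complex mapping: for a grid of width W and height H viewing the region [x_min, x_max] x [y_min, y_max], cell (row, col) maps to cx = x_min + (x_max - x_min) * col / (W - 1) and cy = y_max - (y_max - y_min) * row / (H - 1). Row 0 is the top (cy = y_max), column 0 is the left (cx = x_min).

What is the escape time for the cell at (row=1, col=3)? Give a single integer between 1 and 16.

z_0 = 0 + 0i, c = -0.3450 + 0.6567i
Iter 1: z = -0.3450 + 0.6567i, |z|^2 = 0.5502
Iter 2: z = -0.6572 + 0.2036i, |z|^2 = 0.4733
Iter 3: z = 0.0455 + 0.3891i, |z|^2 = 0.1535
Iter 4: z = -0.4943 + 0.6920i, |z|^2 = 0.7233
Iter 5: z = -0.5796 + -0.0275i, |z|^2 = 0.3366
Iter 6: z = -0.0099 + 0.6886i, |z|^2 = 0.4742
Iter 7: z = -0.8190 + 0.6431i, |z|^2 = 1.0844
Iter 8: z = -0.0877 + -0.3967i, |z|^2 = 0.1651
Iter 9: z = -0.4947 + 0.7262i, |z|^2 = 0.7722
Iter 10: z = -0.6277 + -0.0619i, |z|^2 = 0.3978
Iter 11: z = 0.0452 + 0.7344i, |z|^2 = 0.5413
Iter 12: z = -0.8822 + 0.7230i, |z|^2 = 1.3011
Iter 13: z = -0.0894 + -0.6191i, |z|^2 = 0.3913
Iter 14: z = -0.7203 + 0.7674i, |z|^2 = 1.1077
Iter 15: z = -0.4151 + -0.4488i, |z|^2 = 0.3737

Answer: 16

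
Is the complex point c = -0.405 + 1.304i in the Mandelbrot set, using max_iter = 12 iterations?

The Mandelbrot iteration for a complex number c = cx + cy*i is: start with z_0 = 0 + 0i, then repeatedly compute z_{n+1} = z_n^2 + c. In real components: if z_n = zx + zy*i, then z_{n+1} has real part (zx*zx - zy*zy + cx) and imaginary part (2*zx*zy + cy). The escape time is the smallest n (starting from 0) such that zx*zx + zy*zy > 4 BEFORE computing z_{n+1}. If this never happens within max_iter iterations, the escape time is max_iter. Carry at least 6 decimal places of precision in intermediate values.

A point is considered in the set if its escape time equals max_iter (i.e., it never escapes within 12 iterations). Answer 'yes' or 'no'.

z_0 = 0 + 0i, c = -0.4050 + 1.3040i
Iter 1: z = -0.4050 + 1.3040i, |z|^2 = 1.8644
Iter 2: z = -1.9414 + 0.2478i, |z|^2 = 3.8304
Iter 3: z = 3.3026 + 0.3420i, |z|^2 = 11.0242
Escaped at iteration 3

Answer: no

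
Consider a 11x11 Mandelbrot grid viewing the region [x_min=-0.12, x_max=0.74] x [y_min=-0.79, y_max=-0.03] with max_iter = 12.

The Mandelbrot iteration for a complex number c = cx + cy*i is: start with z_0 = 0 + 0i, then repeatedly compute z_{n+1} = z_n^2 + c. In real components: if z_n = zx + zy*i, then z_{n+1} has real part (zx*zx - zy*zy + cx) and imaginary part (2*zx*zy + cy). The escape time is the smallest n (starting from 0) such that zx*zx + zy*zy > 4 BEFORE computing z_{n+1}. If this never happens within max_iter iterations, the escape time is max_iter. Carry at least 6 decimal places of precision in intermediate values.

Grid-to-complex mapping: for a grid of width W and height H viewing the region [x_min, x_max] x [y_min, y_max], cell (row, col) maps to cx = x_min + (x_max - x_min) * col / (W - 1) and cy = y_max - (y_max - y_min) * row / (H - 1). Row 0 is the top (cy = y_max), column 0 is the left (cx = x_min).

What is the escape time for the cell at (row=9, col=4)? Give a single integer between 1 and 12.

z_0 = 0 + 0i, c = 0.2240 + -0.7140i
Iter 1: z = 0.2240 + -0.7140i, |z|^2 = 0.5600
Iter 2: z = -0.2356 + -1.0339i, |z|^2 = 1.1244
Iter 3: z = -0.7894 + -0.2268i, |z|^2 = 0.6745
Iter 4: z = 0.7957 + -0.3559i, |z|^2 = 0.7598
Iter 5: z = 0.7304 + -1.2804i, |z|^2 = 2.1730
Iter 6: z = -0.8820 + -2.5845i, |z|^2 = 7.4574
Escaped at iteration 6

Answer: 6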